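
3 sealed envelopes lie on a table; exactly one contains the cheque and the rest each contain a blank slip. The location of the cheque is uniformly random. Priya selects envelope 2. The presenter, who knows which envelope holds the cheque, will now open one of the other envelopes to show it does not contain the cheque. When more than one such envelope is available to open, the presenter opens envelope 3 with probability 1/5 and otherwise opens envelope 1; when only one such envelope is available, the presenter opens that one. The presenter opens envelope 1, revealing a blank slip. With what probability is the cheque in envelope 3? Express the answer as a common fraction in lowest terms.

5/9

Apply Bayes' rule, conditioning on where the cheque actually is.
If it is in envelope 1 (prior 1/3): the presenter opened envelope 1, so this case is ruled out; weight (1/3)·0 = 0.
If it is in envelope 2 (prior 1/3): envelope 3 is available but not opened, probability 4/5; weight (1/3)·(4/5) = 4/15.
If it is in envelope 3 (prior 1/3): only envelope 1 is available, probability 1; weight (1/3)·1 = 1/3.
The weights sum to 3/5.
So P(the cheque in envelope 3 | the presenter opened envelope 1) = (1/3) / (3/5) = 5/9.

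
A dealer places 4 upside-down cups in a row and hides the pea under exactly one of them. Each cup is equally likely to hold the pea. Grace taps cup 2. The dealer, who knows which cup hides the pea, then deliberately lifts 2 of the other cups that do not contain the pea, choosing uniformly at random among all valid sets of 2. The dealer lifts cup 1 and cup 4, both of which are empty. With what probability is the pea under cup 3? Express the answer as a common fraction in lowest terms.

Apply Bayes' rule, conditioning on where the pea actually is.
If it is under either of cups 1 and 4 (prior 1/4 each): that cup was opened and seen not to hold the prize — ruled out; weight (1/4)·0 = 0 each.
If it is under cup 2 (prior 1/4): the dealer has 3 equally likely choices, so probability 1/3; weight (1/4)·(1/3) = 1/12.
If it is under cup 3 (prior 1/4): the dealer has no choice, probability 1; weight (1/4)·1 = 1/4.
The weights sum to 1/3.
So P(the pea under cup 3 | the dealer opened cup 1 and cup 4) = (1/4) / (1/3) = 3/4.

3/4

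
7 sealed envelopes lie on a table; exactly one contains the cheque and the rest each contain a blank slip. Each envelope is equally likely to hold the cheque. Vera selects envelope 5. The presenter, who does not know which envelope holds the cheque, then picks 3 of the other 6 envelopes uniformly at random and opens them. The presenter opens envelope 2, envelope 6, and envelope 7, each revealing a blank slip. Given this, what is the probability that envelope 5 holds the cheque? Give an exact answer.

Apply Bayes' rule, conditioning on where the cheque actually is.
If it is in any of envelopes 1, 3, 4, and 5 (prior 1/7 each): the presenter picks exactly this set with probability 1/20 regardless, and none is the prize; weight (1/7)·(1/20) = 1/140 each.
If it is in any of envelopes 2, 6, and 7 (prior 1/7 each): that envelope was opened and seen not to hold the prize — ruled out; weight (1/7)·0 = 0 each.
The weights sum to 1/35.
So P(the cheque in envelope 5 | the presenter opened envelope 2, envelope 6, and envelope 7) = (1/140) / (1/35) = 1/4.

1/4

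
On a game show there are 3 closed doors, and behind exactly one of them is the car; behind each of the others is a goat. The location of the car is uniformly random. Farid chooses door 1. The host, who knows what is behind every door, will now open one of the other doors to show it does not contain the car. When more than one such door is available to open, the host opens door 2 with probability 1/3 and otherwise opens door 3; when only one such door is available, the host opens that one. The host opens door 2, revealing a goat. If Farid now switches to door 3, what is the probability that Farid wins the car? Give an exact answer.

3/4

Condition on the true location of the car.
If it is behind door 1 (prior 1/3): door 2 is available, opened with probability 1/3; weight (1/3)·(1/3) = 1/9.
If it is behind door 2 (prior 1/3): the host opened door 2, so this case is ruled out; weight (1/3)·0 = 0.
If it is behind door 3 (prior 1/3): only door 2 is available, probability 1; weight (1/3)·1 = 1/3.
The weights sum to 4/9.
So P(the car behind door 3 | the host opened door 2) = (1/3) / (4/9) = 3/4.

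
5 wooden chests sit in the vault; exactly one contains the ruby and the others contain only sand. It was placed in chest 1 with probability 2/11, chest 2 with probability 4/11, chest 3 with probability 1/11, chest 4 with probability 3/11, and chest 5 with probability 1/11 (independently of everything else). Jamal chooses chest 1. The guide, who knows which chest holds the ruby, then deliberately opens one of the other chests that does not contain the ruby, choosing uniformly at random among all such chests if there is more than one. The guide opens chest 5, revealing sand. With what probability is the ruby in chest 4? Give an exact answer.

6/19

Condition on the true location of the ruby.
If it is in chest 1 (prior 2/11): the guide has 4 equally likely choices, so probability 1/4; weight (2/11)·(1/4) = 1/22.
If it is in chest 2 (prior 4/11): the guide has 3 equally likely choices, so probability 1/3; weight (4/11)·(1/3) = 4/33.
If it is in chest 3 (prior 1/11): the guide has 3 equally likely choices, so probability 1/3; weight (1/11)·(1/3) = 1/33.
If it is in chest 4 (prior 3/11): the guide has 3 equally likely choices, so probability 1/3; weight (3/11)·(1/3) = 1/11.
If it is in chest 5 (prior 1/11): the guide opened chest 5, so this case is ruled out; weight (1/11)·0 = 0.
The weights sum to 19/66.
So P(the ruby in chest 4 | the guide opened chest 5) = (1/11) / (19/66) = 6/19.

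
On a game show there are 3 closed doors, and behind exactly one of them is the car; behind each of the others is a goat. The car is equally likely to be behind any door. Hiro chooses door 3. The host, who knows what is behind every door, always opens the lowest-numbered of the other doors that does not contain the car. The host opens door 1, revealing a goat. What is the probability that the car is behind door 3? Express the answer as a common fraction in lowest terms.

1/2

Consider each possible location of the car in turn.
If it is behind door 1 (prior 1/3): the host opened door 1, so this case is ruled out; weight (1/3)·0 = 0.
If it is behind either of doors 2 and 3 (prior 1/3 each): door 1 is the lowest-numbered option available, probability 1; weight (1/3)·1 = 1/3 each.
The weights sum to 2/3.
So P(the car behind door 3 | the host opened door 1) = (1/3) / (2/3) = 1/2.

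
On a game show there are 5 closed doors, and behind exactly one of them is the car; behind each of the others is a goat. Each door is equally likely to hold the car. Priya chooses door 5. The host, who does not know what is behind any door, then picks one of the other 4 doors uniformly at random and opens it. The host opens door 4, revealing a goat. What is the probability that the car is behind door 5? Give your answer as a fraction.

Because the host chose which door to open without knowing where the car is, the choice is independent of the prize location. Learning that door 4 does not hold the car simply rules out that one location and leaves the remaining 4 doors still equally likely by symmetry.
So P(the car behind door 5) = 1/4.

1/4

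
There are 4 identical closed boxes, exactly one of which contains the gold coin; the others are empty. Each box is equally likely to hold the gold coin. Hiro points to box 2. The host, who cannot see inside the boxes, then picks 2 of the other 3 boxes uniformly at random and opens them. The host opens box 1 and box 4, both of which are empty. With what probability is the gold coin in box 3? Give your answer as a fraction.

Because the host chose which boxes to open without knowing where the gold coin is, the choice is independent of the prize location. Learning that none of the 2 opened boxes holds the gold coin simply rules out those 2 locations and leaves the remaining 2 boxes still equally likely by symmetry.
So P(the gold coin in box 3) = 1/2.

1/2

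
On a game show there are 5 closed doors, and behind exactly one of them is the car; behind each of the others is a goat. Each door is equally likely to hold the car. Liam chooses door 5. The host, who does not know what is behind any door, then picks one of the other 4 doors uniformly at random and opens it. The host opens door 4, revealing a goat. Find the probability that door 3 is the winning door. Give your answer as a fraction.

1/4

Condition on the true location of the car.
If it is behind any of doors 1, 2, 3, and 5 (prior 1/5 each): the host picks door 4 with probability 1/4 regardless, and it is not the prize; weight (1/5)·(1/4) = 1/20 each.
If it is behind door 4 (prior 1/5): the host opened door 4, so this case is ruled out; weight (1/5)·0 = 0.
The weights sum to 1/5.
So P(the car behind door 3 | the host opened door 4) = (1/20) / (1/5) = 1/4.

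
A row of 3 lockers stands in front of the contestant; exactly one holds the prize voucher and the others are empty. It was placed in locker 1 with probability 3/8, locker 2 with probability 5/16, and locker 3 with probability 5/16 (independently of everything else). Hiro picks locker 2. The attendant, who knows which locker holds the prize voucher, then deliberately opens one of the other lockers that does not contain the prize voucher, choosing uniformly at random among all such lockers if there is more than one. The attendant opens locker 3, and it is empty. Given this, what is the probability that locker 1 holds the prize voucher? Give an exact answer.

12/17

Apply Bayes' rule, conditioning on where the prize voucher actually is.
If it is in locker 1 (prior 3/8): the attendant has no choice, probability 1; weight (3/8)·1 = 3/8.
If it is in locker 2 (prior 5/16): the attendant has 2 equally likely choices, so probability 1/2; weight (5/16)·(1/2) = 5/32.
If it is in locker 3 (prior 5/16): the attendant opened locker 3, so this case is ruled out; weight (5/16)·0 = 0.
The weights sum to 17/32.
So P(the prize voucher in locker 1 | the attendant opened locker 3) = (3/8) / (17/32) = 12/17.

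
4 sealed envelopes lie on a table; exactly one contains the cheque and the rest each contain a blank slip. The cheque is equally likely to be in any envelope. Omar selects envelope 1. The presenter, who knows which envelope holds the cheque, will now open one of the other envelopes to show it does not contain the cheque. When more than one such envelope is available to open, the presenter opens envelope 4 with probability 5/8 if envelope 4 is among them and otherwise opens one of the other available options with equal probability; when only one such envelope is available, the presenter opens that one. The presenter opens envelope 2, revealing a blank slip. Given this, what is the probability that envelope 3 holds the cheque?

Consider each possible location of the cheque in turn.
If it is in envelope 1 (prior 1/4): envelope 4 is available but not opened; envelope 2 gets probability (1 − 5/8)/2 = 3/16; weight (1/4)·(3/16) = 3/64.
If it is in envelope 2 (prior 1/4): the presenter opened envelope 2, so this case is ruled out; weight (1/4)·0 = 0.
If it is in envelope 3 (prior 1/4): envelope 4 is available but not opened, probability 3/8; weight (1/4)·(3/8) = 3/32.
If it is in envelope 4 (prior 1/4): envelope 4 holds the prize so is unavailable; the presenter chooses uniformly among the 2 others, probability 1/2; weight (1/4)·(1/2) = 1/8.
The weights sum to 17/64.
So P(the cheque in envelope 3 | the presenter opened envelope 2) = (3/32) / (17/64) = 6/17.

6/17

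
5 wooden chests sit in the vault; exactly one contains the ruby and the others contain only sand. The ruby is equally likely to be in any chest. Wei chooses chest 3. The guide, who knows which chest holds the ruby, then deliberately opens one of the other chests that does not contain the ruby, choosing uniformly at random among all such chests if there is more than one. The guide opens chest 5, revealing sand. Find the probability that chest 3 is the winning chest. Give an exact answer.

1/5

Apply Bayes' rule, conditioning on where the ruby actually is.
If it is in any of chests 1, 2, and 4 (prior 1/5 each): the guide has 3 equally likely choices, so probability 1/3; weight (1/5)·(1/3) = 1/15 each.
If it is in chest 3 (prior 1/5): the guide has 4 equally likely choices, so probability 1/4; weight (1/5)·(1/4) = 1/20.
If it is in chest 5 (prior 1/5): the guide opened chest 5, so this case is ruled out; weight (1/5)·0 = 0.
The weights sum to 1/4.
So P(the ruby in chest 3 | the guide opened chest 5) = (1/20) / (1/4) = 1/5.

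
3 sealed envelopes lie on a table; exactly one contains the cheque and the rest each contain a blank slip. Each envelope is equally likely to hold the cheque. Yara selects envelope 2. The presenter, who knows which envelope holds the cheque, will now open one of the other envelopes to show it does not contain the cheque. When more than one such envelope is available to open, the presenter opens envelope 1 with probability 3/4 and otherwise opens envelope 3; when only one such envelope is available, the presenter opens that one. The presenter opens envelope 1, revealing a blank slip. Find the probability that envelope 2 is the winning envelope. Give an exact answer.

Consider each possible location of the cheque in turn.
If it is in envelope 1 (prior 1/3): the presenter opened envelope 1, so this case is ruled out; weight (1/3)·0 = 0.
If it is in envelope 2 (prior 1/3): envelope 1 is available, opened with probability 3/4; weight (1/3)·(3/4) = 1/4.
If it is in envelope 3 (prior 1/3): only envelope 1 is available, probability 1; weight (1/3)·1 = 1/3.
The weights sum to 7/12.
So P(the cheque in envelope 2 | the presenter opened envelope 1) = (1/4) / (7/12) = 3/7.

3/7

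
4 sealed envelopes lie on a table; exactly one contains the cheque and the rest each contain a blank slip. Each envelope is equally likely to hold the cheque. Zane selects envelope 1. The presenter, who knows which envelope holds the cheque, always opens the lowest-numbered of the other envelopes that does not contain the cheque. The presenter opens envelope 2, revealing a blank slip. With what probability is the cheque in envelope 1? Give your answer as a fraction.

Consider each possible location of the cheque in turn.
If it is in any of envelopes 1, 3, and 4 (prior 1/4 each): envelope 2 is the lowest-numbered option available, probability 1; weight (1/4)·1 = 1/4 each.
If it is in envelope 2 (prior 1/4): the presenter opened envelope 2, so this case is ruled out; weight (1/4)·0 = 0.
The weights sum to 3/4.
So P(the cheque in envelope 1 | the presenter opened envelope 2) = (1/4) / (3/4) = 1/3.

1/3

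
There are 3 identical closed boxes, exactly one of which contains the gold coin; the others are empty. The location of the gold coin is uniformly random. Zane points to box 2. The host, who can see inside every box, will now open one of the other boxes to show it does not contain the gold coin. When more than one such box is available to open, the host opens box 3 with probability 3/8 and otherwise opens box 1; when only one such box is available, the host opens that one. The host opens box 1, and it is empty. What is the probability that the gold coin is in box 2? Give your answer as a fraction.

Condition on the true location of the gold coin.
If it is in box 1 (prior 1/3): the host opened box 1, so this case is ruled out; weight (1/3)·0 = 0.
If it is in box 2 (prior 1/3): box 3 is available but not opened, probability 5/8; weight (1/3)·(5/8) = 5/24.
If it is in box 3 (prior 1/3): only box 1 is available, probability 1; weight (1/3)·1 = 1/3.
The weights sum to 13/24.
So P(the gold coin in box 2 | the host opened box 1) = (5/24) / (13/24) = 5/13.

5/13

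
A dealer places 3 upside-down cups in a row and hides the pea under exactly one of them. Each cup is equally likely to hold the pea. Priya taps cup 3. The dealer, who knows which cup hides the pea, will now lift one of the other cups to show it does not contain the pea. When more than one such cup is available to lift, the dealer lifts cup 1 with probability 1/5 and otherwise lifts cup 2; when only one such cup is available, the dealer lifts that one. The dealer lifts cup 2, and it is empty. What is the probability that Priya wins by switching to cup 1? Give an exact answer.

Apply Bayes' rule, conditioning on where the pea actually is.
If it is under cup 1 (prior 1/3): only cup 2 is available, probability 1; weight (1/3)·1 = 1/3.
If it is under cup 2 (prior 1/3): the dealer opened cup 2, so this case is ruled out; weight (1/3)·0 = 0.
If it is under cup 3 (prior 1/3): cup 1 is available but not opened, probability 4/5; weight (1/3)·(4/5) = 4/15.
The weights sum to 3/5.
So P(the pea under cup 1 | the dealer opened cup 2) = (1/3) / (3/5) = 5/9.

5/9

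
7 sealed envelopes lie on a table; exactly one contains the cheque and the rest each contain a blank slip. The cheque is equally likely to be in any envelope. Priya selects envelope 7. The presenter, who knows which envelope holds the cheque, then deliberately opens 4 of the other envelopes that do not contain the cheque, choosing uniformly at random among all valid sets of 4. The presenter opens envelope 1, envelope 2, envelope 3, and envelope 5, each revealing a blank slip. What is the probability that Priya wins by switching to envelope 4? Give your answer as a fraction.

Apply Bayes' rule, conditioning on where the cheque actually is.
If it is in any of envelopes 1, 2, 3, and 5 (prior 1/7 each): that envelope was opened and seen not to hold the prize — ruled out; weight (1/7)·0 = 0 each.
If it is in either of envelopes 4 and 6 (prior 1/7 each): the presenter has 5 equally likely choices, so probability 1/5; weight (1/7)·(1/5) = 1/35 each.
If it is in envelope 7 (prior 1/7): the presenter has 15 equally likely choices, so probability 1/15; weight (1/7)·(1/15) = 1/105.
The weights sum to 1/15.
So P(the cheque in envelope 4 | the presenter opened envelope 1, envelope 2, envelope 3, and envelope 5) = (1/35) / (1/15) = 3/7.

3/7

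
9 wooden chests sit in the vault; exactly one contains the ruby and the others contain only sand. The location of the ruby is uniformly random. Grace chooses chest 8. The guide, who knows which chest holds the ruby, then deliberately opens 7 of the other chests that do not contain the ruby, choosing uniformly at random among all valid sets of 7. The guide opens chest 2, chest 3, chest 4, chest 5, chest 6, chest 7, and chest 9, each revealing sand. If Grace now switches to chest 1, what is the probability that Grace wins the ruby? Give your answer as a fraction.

Apply Bayes' rule, conditioning on where the ruby actually is.
If it is in chest 1 (prior 1/9): the guide has no choice, probability 1; weight (1/9)·1 = 1/9.
If it is in any of chests 2, 3, 4, 5, 6, 7, and 9 (prior 1/9 each): that chest was opened and seen not to hold the prize — ruled out; weight (1/9)·0 = 0 each.
If it is in chest 8 (prior 1/9): the guide has 8 equally likely choices, so probability 1/8; weight (1/9)·(1/8) = 1/72.
The weights sum to 1/8.
So P(the ruby in chest 1 | the guide opened chest 2, chest 3, chest 4, chest 5, chest 6, chest 7, and chest 9) = (1/9) / (1/8) = 8/9.

8/9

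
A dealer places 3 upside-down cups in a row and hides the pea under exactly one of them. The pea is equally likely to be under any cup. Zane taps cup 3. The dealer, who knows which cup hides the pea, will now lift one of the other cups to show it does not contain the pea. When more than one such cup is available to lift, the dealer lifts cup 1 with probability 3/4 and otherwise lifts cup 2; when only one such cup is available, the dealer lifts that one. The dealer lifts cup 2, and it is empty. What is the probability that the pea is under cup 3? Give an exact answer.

Consider each possible location of the pea in turn.
If it is under cup 1 (prior 1/3): only cup 2 is available, probability 1; weight (1/3)·1 = 1/3.
If it is under cup 2 (prior 1/3): the dealer opened cup 2, so this case is ruled out; weight (1/3)·0 = 0.
If it is under cup 3 (prior 1/3): cup 1 is available but not opened, probability 1/4; weight (1/3)·(1/4) = 1/12.
The weights sum to 5/12.
So P(the pea under cup 3 | the dealer opened cup 2) = (1/12) / (5/12) = 1/5.

1/5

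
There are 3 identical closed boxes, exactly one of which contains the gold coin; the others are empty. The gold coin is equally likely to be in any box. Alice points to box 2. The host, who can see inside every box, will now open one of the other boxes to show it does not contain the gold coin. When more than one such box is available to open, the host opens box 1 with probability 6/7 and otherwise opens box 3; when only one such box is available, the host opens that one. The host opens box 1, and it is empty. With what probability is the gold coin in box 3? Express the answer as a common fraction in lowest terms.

7/13

Consider each possible location of the gold coin in turn.
If it is in box 1 (prior 1/3): the host opened box 1, so this case is ruled out; weight (1/3)·0 = 0.
If it is in box 2 (prior 1/3): box 1 is available, opened with probability 6/7; weight (1/3)·(6/7) = 2/7.
If it is in box 3 (prior 1/3): only box 1 is available, probability 1; weight (1/3)·1 = 1/3.
The weights sum to 13/21.
So P(the gold coin in box 3 | the host opened box 1) = (1/3) / (13/21) = 7/13.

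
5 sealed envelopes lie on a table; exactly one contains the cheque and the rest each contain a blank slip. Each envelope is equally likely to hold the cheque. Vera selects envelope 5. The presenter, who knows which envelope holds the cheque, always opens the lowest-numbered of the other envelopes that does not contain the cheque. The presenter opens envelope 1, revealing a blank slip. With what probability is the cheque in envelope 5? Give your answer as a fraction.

1/4

Apply Bayes' rule, conditioning on where the cheque actually is.
If it is in envelope 1 (prior 1/5): the presenter opened envelope 1, so this case is ruled out; weight (1/5)·0 = 0.
If it is in any of envelopes 2, 3, 4, and 5 (prior 1/5 each): envelope 1 is the lowest-numbered option available, probability 1; weight (1/5)·1 = 1/5 each.
The weights sum to 4/5.
So P(the cheque in envelope 5 | the presenter opened envelope 1) = (1/5) / (4/5) = 1/4.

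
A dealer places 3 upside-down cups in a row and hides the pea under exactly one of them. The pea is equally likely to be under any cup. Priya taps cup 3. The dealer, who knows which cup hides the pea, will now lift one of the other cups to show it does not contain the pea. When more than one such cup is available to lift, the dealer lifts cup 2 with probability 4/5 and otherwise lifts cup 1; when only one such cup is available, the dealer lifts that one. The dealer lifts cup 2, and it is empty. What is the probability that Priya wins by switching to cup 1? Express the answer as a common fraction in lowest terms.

Consider each possible location of the pea in turn.
If it is under cup 1 (prior 1/3): only cup 2 is available, probability 1; weight (1/3)·1 = 1/3.
If it is under cup 2 (prior 1/3): the dealer opened cup 2, so this case is ruled out; weight (1/3)·0 = 0.
If it is under cup 3 (prior 1/3): cup 2 is available, opened with probability 4/5; weight (1/3)·(4/5) = 4/15.
The weights sum to 3/5.
So P(the pea under cup 1 | the dealer opened cup 2) = (1/3) / (3/5) = 5/9.

5/9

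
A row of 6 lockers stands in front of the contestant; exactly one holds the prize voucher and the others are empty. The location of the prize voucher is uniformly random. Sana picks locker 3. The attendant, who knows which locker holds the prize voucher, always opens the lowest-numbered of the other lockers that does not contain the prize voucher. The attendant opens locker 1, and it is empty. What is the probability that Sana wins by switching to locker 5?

Consider each possible location of the prize voucher in turn.
If it is in locker 1 (prior 1/6): the attendant opened locker 1, so this case is ruled out; weight (1/6)·0 = 0.
If it is in any of lockers 2, 3, 4, 5, and 6 (prior 1/6 each): locker 1 is the lowest-numbered option available, probability 1; weight (1/6)·1 = 1/6 each.
The weights sum to 5/6.
So P(the prize voucher in locker 5 | the attendant opened locker 1) = (1/6) / (5/6) = 1/5.

1/5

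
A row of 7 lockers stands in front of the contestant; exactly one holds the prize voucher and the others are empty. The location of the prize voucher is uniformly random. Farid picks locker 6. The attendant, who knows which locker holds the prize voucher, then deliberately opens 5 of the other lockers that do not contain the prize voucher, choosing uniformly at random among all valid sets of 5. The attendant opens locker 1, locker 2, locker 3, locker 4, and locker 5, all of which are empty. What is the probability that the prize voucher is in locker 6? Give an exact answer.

Apply Bayes' rule, conditioning on where the prize voucher actually is.
If it is in any of lockers 1, 2, 3, 4, and 5 (prior 1/7 each): that locker was opened and seen not to hold the prize — ruled out; weight (1/7)·0 = 0 each.
If it is in locker 6 (prior 1/7): the attendant has 6 equally likely choices, so probability 1/6; weight (1/7)·(1/6) = 1/42.
If it is in locker 7 (prior 1/7): the attendant has no choice, probability 1; weight (1/7)·1 = 1/7.
The weights sum to 1/6.
So P(the prize voucher in locker 6 | the attendant opened locker 1, locker 2, locker 3, locker 4, and locker 5) = (1/42) / (1/6) = 1/7.

1/7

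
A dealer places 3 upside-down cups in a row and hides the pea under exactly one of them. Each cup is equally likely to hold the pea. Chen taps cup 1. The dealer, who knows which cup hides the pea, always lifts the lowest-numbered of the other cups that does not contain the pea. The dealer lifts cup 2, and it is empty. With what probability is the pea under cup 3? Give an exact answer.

1/2

Condition on the true location of the pea.
If it is under either of cups 1 and 3 (prior 1/3 each): cup 2 is the lowest-numbered option available, probability 1; weight (1/3)·1 = 1/3 each.
If it is under cup 2 (prior 1/3): the dealer opened cup 2, so this case is ruled out; weight (1/3)·0 = 0.
The weights sum to 2/3.
So P(the pea under cup 3 | the dealer opened cup 2) = (1/3) / (2/3) = 1/2.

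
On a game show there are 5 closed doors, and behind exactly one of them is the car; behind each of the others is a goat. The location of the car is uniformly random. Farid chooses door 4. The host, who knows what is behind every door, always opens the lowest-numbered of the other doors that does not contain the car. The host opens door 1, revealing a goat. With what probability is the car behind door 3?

Consider each possible location of the car in turn.
If it is behind door 1 (prior 1/5): the host opened door 1, so this case is ruled out; weight (1/5)·0 = 0.
If it is behind any of doors 2, 3, 4, and 5 (prior 1/5 each): door 1 is the lowest-numbered option available, probability 1; weight (1/5)·1 = 1/5 each.
The weights sum to 4/5.
So P(the car behind door 3 | the host opened door 1) = (1/5) / (4/5) = 1/4.

1/4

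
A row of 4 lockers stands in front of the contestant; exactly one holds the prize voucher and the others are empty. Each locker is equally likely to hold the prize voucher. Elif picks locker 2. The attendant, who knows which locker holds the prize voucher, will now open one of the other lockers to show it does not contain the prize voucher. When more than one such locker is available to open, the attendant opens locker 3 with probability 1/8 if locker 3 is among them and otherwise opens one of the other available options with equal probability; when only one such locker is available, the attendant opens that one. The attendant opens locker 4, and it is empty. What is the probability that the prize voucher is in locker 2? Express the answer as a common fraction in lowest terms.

Consider each possible location of the prize voucher in turn.
If it is in locker 1 (prior 1/4): locker 3 is available but not opened, probability 7/8; weight (1/4)·(7/8) = 7/32.
If it is in locker 2 (prior 1/4): locker 3 is available but not opened; locker 4 gets probability (1 − 1/8)/2 = 7/16; weight (1/4)·(7/16) = 7/64.
If it is in locker 3 (prior 1/4): locker 3 holds the prize so is unavailable; the attendant chooses uniformly among the 2 others, probability 1/2; weight (1/4)·(1/2) = 1/8.
If it is in locker 4 (prior 1/4): the attendant opened locker 4, so this case is ruled out; weight (1/4)·0 = 0.
The weights sum to 29/64.
So P(the prize voucher in locker 2 | the attendant opened locker 4) = (7/64) / (29/64) = 7/29.

7/29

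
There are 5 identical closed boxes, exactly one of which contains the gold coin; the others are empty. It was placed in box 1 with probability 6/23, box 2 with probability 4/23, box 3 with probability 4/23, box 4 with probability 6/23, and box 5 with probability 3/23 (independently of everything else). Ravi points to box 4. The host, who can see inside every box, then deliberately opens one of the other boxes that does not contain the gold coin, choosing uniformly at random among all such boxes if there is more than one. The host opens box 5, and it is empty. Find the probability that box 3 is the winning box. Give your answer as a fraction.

8/37

Apply Bayes' rule, conditioning on where the gold coin actually is.
If it is in box 1 (prior 6/23): the host has 3 equally likely choices, so probability 1/3; weight (6/23)·(1/3) = 2/23.
If it is in either of boxes 2 and 3 (prior 4/23 each): the host has 3 equally likely choices, so probability 1/3; weight (4/23)·(1/3) = 4/69 each.
If it is in box 4 (prior 6/23): the host has 4 equally likely choices, so probability 1/4; weight (6/23)·(1/4) = 3/46.
If it is in box 5 (prior 3/23): the host opened box 5, so this case is ruled out; weight (3/23)·0 = 0.
The weights sum to 37/138.
So P(the gold coin in box 3 | the host opened box 5) = (4/69) / (37/138) = 8/37.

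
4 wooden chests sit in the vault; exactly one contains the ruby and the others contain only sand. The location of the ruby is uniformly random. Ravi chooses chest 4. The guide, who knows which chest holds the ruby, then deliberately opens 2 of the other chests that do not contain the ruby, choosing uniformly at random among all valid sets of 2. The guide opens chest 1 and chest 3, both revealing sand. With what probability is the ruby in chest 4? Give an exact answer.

Apply Bayes' rule, conditioning on where the ruby actually is.
If it is in either of chests 1 and 3 (prior 1/4 each): that chest was opened and seen not to hold the prize — ruled out; weight (1/4)·0 = 0 each.
If it is in chest 2 (prior 1/4): the guide has no choice, probability 1; weight (1/4)·1 = 1/4.
If it is in chest 4 (prior 1/4): the guide has 3 equally likely choices, so probability 1/3; weight (1/4)·(1/3) = 1/12.
The weights sum to 1/3.
So P(the ruby in chest 4 | the guide opened chest 1 and chest 3) = (1/12) / (1/3) = 1/4.

1/4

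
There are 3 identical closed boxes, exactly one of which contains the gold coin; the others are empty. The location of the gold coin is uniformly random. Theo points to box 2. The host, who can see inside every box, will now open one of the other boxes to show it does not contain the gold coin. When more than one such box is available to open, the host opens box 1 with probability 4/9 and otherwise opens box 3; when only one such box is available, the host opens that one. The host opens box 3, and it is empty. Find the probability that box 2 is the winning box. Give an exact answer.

5/14

Consider each possible location of the gold coin in turn.
If it is in box 1 (prior 1/3): only box 3 is available, probability 1; weight (1/3)·1 = 1/3.
If it is in box 2 (prior 1/3): box 1 is available but not opened, probability 5/9; weight (1/3)·(5/9) = 5/27.
If it is in box 3 (prior 1/3): the host opened box 3, so this case is ruled out; weight (1/3)·0 = 0.
The weights sum to 14/27.
So P(the gold coin in box 2 | the host opened box 3) = (5/27) / (14/27) = 5/14.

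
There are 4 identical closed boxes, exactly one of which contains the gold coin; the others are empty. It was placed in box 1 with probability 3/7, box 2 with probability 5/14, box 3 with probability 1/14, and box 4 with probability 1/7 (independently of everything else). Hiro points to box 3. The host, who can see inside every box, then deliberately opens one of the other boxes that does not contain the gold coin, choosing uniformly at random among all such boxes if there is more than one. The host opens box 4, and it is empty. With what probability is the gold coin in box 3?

2/35

Condition on the true location of the gold coin.
If it is in box 1 (prior 3/7): the host has 2 equally likely choices, so probability 1/2; weight (3/7)·(1/2) = 3/14.
If it is in box 2 (prior 5/14): the host has 2 equally likely choices, so probability 1/2; weight (5/14)·(1/2) = 5/28.
If it is in box 3 (prior 1/14): the host has 3 equally likely choices, so probability 1/3; weight (1/14)·(1/3) = 1/42.
If it is in box 4 (prior 1/7): the host opened box 4, so this case is ruled out; weight (1/7)·0 = 0.
The weights sum to 5/12.
So P(the gold coin in box 3 | the host opened box 4) = (1/42) / (5/12) = 2/35.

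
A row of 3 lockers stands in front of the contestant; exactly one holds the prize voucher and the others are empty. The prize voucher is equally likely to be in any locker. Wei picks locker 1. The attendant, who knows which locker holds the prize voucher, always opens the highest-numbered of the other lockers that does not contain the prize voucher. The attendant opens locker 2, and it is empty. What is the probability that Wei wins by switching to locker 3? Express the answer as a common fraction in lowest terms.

1

Consider each possible location of the prize voucher in turn.
If it is in locker 1 (prior 1/3): the attendant would have opened locker 3 instead, probability 0; weight (1/3)·0 = 0.
If it is in locker 2 (prior 1/3): the attendant opened locker 2, so this case is ruled out; weight (1/3)·0 = 0.
If it is in locker 3 (prior 1/3): locker 2 is the highest-numbered option available, probability 1; weight (1/3)·1 = 1/3.
The weights sum to 1/3.
So P(the prize voucher in locker 3 | the attendant opened locker 2) = (1/3) / (1/3) = 1.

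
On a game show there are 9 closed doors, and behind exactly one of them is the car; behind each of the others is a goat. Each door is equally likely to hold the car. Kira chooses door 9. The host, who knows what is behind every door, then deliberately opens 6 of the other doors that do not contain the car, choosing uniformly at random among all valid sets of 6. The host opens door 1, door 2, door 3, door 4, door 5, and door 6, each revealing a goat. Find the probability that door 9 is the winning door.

1/9

Consider each possible location of the car in turn.
If it is behind any of doors 1, 2, 3, 4, 5, and 6 (prior 1/9 each): that door was opened and seen not to hold the prize — ruled out; weight (1/9)·0 = 0 each.
If it is behind either of doors 7 and 8 (prior 1/9 each): the host has 7 equally likely choices, so probability 1/7; weight (1/9)·(1/7) = 1/63 each.
If it is behind door 9 (prior 1/9): the host has 28 equally likely choices, so probability 1/28; weight (1/9)·(1/28) = 1/252.
The weights sum to 1/28.
So P(the car behind door 9 | the host opened door 1, door 2, door 3, door 4, door 5, and door 6) = (1/252) / (1/28) = 1/9.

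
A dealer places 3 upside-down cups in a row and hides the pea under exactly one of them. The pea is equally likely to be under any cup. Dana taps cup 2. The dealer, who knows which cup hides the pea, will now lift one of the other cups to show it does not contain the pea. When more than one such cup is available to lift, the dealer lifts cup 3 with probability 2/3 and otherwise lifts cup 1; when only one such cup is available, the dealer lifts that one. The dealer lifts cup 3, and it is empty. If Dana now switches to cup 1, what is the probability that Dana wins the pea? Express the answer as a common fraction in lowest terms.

Condition on the true location of the pea.
If it is under cup 1 (prior 1/3): only cup 3 is available, probability 1; weight (1/3)·1 = 1/3.
If it is under cup 2 (prior 1/3): cup 3 is available, opened with probability 2/3; weight (1/3)·(2/3) = 2/9.
If it is under cup 3 (prior 1/3): the dealer opened cup 3, so this case is ruled out; weight (1/3)·0 = 0.
The weights sum to 5/9.
So P(the pea under cup 1 | the dealer opened cup 3) = (1/3) / (5/9) = 3/5.

3/5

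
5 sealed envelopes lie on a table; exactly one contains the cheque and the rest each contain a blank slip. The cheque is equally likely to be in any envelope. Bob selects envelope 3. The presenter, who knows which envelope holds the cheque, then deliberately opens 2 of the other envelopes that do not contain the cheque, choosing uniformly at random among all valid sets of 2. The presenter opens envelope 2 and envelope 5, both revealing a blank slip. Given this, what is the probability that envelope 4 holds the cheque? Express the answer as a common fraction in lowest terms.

2/5

Apply Bayes' rule, conditioning on where the cheque actually is.
If it is in either of envelopes 1 and 4 (prior 1/5 each): the presenter has 3 equally likely choices, so probability 1/3; weight (1/5)·(1/3) = 1/15 each.
If it is in either of envelopes 2 and 5 (prior 1/5 each): that envelope was opened and seen not to hold the prize — ruled out; weight (1/5)·0 = 0 each.
If it is in envelope 3 (prior 1/5): the presenter has 6 equally likely choices, so probability 1/6; weight (1/5)·(1/6) = 1/30.
The weights sum to 1/6.
So P(the cheque in envelope 4 | the presenter opened envelope 2 and envelope 5) = (1/15) / (1/6) = 2/5.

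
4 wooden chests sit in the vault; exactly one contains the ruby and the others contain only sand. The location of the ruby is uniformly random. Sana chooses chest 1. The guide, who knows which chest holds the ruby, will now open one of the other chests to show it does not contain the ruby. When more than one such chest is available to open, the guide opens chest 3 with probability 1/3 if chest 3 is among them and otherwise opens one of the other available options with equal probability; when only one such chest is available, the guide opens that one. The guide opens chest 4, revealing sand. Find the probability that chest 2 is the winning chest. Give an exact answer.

4/9

Condition on the true location of the ruby.
If it is in chest 1 (prior 1/4): chest 3 is available but not opened; chest 4 gets probability (1 − 1/3)/2 = 1/3; weight (1/4)·(1/3) = 1/12.
If it is in chest 2 (prior 1/4): chest 3 is available but not opened, probability 2/3; weight (1/4)·(2/3) = 1/6.
If it is in chest 3 (prior 1/4): chest 3 holds the prize so is unavailable; the guide chooses uniformly among the 2 others, probability 1/2; weight (1/4)·(1/2) = 1/8.
If it is in chest 4 (prior 1/4): the guide opened chest 4, so this case is ruled out; weight (1/4)·0 = 0.
The weights sum to 3/8.
So P(the ruby in chest 2 | the guide opened chest 4) = (1/6) / (3/8) = 4/9.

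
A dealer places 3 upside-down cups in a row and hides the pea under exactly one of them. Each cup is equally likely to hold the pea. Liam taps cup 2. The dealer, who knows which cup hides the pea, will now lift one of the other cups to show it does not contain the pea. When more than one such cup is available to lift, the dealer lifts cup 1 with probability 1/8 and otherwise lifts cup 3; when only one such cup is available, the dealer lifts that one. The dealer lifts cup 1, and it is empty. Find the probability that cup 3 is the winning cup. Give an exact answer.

8/9

Apply Bayes' rule, conditioning on where the pea actually is.
If it is under cup 1 (prior 1/3): the dealer opened cup 1, so this case is ruled out; weight (1/3)·0 = 0.
If it is under cup 2 (prior 1/3): cup 1 is available, opened with probability 1/8; weight (1/3)·(1/8) = 1/24.
If it is under cup 3 (prior 1/3): only cup 1 is available, probability 1; weight (1/3)·1 = 1/3.
The weights sum to 3/8.
So P(the pea under cup 3 | the dealer opened cup 1) = (1/3) / (3/8) = 8/9.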